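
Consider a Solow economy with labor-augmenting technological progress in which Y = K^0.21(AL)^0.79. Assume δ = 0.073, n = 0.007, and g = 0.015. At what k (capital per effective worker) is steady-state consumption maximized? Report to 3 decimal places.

The effective depreciation rate is n + g + δ = 0.007 + 0.015 + 0.073 = 0.095.
Maximizing c = f(k) − (n+g+δ)·k gives f'(k) = n+g+δ, i.e. 0.21·k^(0.21−1) = 0.095, so k_gold = (0.21/0.095)^(1/0.79) ≈ 2.7294.

k_gold ≈ 2.729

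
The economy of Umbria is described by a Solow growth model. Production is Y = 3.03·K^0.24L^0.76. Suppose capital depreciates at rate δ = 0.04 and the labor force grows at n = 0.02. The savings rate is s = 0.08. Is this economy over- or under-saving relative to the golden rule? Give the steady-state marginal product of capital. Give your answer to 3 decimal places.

n + δ = 0.02 + 0.04 = 0.06.
Steady-state k*: s·A·k^0.24 = 0.06·k gives k* = (0.08·3.03/0.06)^(1/0.76) ≈ 6.2787.
MPK = 0.24·3.03·6.2787^(-0.76) ≈ 0.1800.
MPK > n+δ = 0.06, so the economy is dynamically efficient (under-saving).

under-saving; MPK ≈ 0.180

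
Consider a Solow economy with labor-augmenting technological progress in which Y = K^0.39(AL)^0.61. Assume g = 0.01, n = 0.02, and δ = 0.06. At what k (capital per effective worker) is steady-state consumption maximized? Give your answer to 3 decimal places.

k_gold ≈ 11.065

The effective depreciation rate is n + g + δ = 0.02 + 0.01 + 0.06 = 0.09.
At the golden rule the marginal product of capital equals n+g+δ: 0.39·k^(0.39−1) = 0.09. Solving, k_gold = (0.39/0.09)^(1/0.61) ≈ 11.0655.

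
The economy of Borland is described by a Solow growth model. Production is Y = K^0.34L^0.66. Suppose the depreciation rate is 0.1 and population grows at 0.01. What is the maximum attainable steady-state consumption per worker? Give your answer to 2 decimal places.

n + δ = 0.01 + 0.1 = 0.11.
Maximizing c = f(k) − (n+δ)·k gives f'(k) = n+δ, i.e. 0.34·k^(0.34−1) = 0.11, so k_gold = (0.34/0.11)^(1/0.66) ≈ 5.5278.
y_gold = 5.5278^0.34 ≈ 1.7884.
c_gold = y_gold − (n+δ)·k_gold = 1.7884 − 0.11·5.5278 ≈ 1.1804.

c_gold ≈ 1.18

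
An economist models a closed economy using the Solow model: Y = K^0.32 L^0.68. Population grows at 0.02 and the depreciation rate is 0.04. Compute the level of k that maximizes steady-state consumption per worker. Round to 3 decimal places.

k_gold ≈ 11.725

The effective depreciation rate is n + δ = 0.02 + 0.04 = 0.06.
Maximizing c = f(k) − (n+δ)·k gives f'(k) = n+δ, i.e. 0.32·k^(0.32−1) = 0.06, so k_gold = (0.32/0.06)^(1/0.68) ≈ 11.7251.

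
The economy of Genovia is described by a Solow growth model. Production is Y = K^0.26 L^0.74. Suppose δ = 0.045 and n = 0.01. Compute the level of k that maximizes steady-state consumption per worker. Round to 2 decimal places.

n + δ = 0.01 + 0.045 = 0.055.
Golden rule sets MPK = n+δ: 0.26·k^(0.26−1) = 0.055, so k_gold = (0.26/0.055)^(1/0.74) ≈ 8.1590.

k_gold ≈ 8.16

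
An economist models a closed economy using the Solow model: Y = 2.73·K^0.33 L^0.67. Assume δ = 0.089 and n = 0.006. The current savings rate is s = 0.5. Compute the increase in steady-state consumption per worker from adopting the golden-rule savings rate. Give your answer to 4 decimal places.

Δc ≈ 0.4667

Break-even investment rate: n + δ = 0.006 + 0.089 = 0.095.
Current steady state (s = 0.5): k* = (0.5·2.73/0.095)^(1/0.67) ≈ 53.3920, y* = 2.73·53.3920^0.33 ≈ 10.1445, c* = (1−0.5)·10.1445 ≈ 5.0722.
At the golden rule the marginal product of capital equals n+δ: 0.33·2.73·k^(0.33−1) = 0.095. Solving, k_gold = (0.33·2.73/0.095)^(1/0.67) ≈ 28.7170.
y_gold = 2.73·28.7170^0.33 ≈ 8.2670, c_gold = y_gold − 0.095·k_gold ≈ 5.5389.
Gain: Δc = 5.5389 − 5.0722 ≈ 0.4667.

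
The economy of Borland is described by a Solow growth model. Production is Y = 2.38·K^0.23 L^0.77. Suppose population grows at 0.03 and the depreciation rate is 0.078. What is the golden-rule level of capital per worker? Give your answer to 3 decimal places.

k_gold ≈ 8.231

The effective depreciation rate is n + δ = 0.03 + 0.078 = 0.108.
Setting f'(k) = n+δ gives 0.23·2.38·k^(0.23−1) = 0.108, hence k_gold = (0.23·2.38/0.108)^(1/0.77) ≈ 8.2306.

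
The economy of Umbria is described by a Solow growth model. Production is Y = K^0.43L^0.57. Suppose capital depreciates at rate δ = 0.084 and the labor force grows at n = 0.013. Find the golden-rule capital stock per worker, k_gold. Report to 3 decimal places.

k_gold ≈ 13.632

Break-even investment rate: n + δ = 0.013 + 0.084 = 0.097.
Setting f'(k) = n+δ gives 0.43·k^(0.43−1) = 0.097, hence k_gold = (0.43/0.097)^(1/0.57) ≈ 13.6319.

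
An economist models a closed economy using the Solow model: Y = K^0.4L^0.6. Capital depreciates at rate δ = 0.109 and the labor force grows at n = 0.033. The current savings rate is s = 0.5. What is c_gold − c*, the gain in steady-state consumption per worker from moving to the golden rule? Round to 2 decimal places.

Break-even investment rate: n + δ = 0.033 + 0.109 = 0.142.
Current steady state (s = 0.5): k* = (0.5/0.142)^(1/0.6) ≈ 8.1496, y* = 8.1496^0.4 ≈ 2.3145, c* = (1−0.5)·2.3145 ≈ 1.1572.
At the golden rule the marginal product of capital equals n+δ: 0.4·k^(0.4−1) = 0.142. Solving, k_gold = (0.4/0.142)^(1/0.6) ≈ 5.6185.
y_gold = 5.6185^0.4 ≈ 1.9946, c_gold = y_gold − 0.142·k_gold ≈ 1.1967.
Gain: Δc = 1.1967 − 1.1572 ≈ 0.0395.

Δc ≈ 0.04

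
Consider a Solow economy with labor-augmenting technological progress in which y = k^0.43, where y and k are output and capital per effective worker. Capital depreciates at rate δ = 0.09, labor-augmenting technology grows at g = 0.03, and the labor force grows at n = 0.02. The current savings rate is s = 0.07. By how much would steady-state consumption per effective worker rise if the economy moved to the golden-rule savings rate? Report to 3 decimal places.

Capital per effective worker breaks even when investment replaces (n + g + δ)·k; here n + g + δ = 0.14.
Current steady state (s = 0.07): k* = (0.07/0.14)^(1/0.57) ≈ 0.2964, y* = 0.2964^0.43 ≈ 0.5928, c* = (1−0.07)·0.5928 ≈ 0.5513.
Setting f'(k) = n+g+δ gives 0.43·k^(0.43−1) = 0.14, hence k_gold = (0.43/0.14)^(1/0.57) ≈ 7.1612.
y_gold = 7.1612^0.43 ≈ 2.3315, c_gold = y_gold − 0.14·k_gold ≈ 1.3290.
Gain: Δc = 1.3290 − 0.5513 ≈ 0.7777.

Δc ≈ 0.778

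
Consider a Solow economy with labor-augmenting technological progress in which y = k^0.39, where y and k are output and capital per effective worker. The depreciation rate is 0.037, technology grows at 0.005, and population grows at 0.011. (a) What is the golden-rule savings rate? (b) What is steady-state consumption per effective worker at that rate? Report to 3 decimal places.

(a) s_gold = 0.390; (b) c_gold ≈ 2.185

n + g + δ = 0.011 + 0.005 + 0.037 = 0.053.
For Cobb-Douglas, s_gold equals capital's share: s_gold = 0.39.
At the golden rule the marginal product of capital equals n+g+δ: 0.39·k^(0.39−1) = 0.053. Solving, k_gold = (0.39/0.053)^(1/0.61) ≈ 26.3612.
y_gold = 26.3612^0.39 ≈ 3.5824; c_gold = (1−0.39)·y_gold ≈ 2.1853.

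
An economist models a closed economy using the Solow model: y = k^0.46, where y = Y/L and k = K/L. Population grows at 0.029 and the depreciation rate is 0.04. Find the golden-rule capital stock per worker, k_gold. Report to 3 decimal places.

k_gold ≈ 33.555

Capital per worker breaks even when investment replaces (n + δ)·k; here n + δ = 0.069.
Maximizing c = f(k) − (n+δ)·k gives f'(k) = n+δ, i.e. 0.46·k^(0.46−1) = 0.069, so k_gold = (0.46/0.069)^(1/0.54) ≈ 33.5550.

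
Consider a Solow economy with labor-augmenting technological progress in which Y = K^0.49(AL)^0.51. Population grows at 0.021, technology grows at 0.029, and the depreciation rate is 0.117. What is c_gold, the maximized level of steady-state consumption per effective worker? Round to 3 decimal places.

c_gold ≈ 1.435

The effective depreciation rate is n + g + δ = 0.021 + 0.029 + 0.117 = 0.167.
Maximizing c = f(k) − (n+g+δ)·k gives f'(k) = n+g+δ, i.e. 0.49·k^(0.49−1) = 0.167, so k_gold = (0.49/0.167)^(1/0.51) ≈ 8.2533.
y_gold = 8.2533^0.49 ≈ 2.8129.
c_gold = y_gold − (n+g+δ)·k_gold = 2.8129 − 0.167·8.2533 ≈ 1.4346.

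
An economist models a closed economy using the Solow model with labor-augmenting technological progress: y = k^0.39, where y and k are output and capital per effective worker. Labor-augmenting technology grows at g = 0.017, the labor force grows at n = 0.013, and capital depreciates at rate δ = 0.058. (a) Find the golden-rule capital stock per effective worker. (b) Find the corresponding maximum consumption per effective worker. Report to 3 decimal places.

Break-even investment rate: n + g + δ = 0.013 + 0.017 + 0.058 = 0.088.
At the golden rule the marginal product of capital equals n+g+δ: 0.39·k^(0.39−1) = 0.088. Solving, k_gold = (0.39/0.088)^(1/0.61) ≈ 11.4808.
y_gold = 11.4808^0.39 ≈ 2.5905; c_gold = y_gold − 0.088·k_gold ≈ 1.5802.

(a) k_gold ≈ 11.481; (b) c_gold ≈ 1.580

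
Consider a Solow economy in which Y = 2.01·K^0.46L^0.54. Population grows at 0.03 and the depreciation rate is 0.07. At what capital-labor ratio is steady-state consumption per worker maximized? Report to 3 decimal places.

k_gold ≈ 61.490

Capital per worker breaks even when investment replaces (n + δ)·k; here n + δ = 0.1.
Maximizing c = f(k) − (n+δ)·k gives f'(k) = n+δ, i.e. 0.46·2.01·k^(0.46−1) = 0.1, so k_gold = (0.46·2.01/0.1)^(1/0.54) ≈ 61.4899.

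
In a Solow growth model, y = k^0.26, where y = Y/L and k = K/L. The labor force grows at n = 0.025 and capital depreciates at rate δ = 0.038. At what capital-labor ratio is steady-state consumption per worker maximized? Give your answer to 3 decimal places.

Break-even investment rate: n + δ = 0.025 + 0.038 = 0.063.
Maximizing c = f(k) − (n+δ)·k gives f'(k) = n+δ, i.e. 0.26·k^(0.26−1) = 0.063, so k_gold = (0.26/0.063)^(1/0.74) ≈ 6.7910.

k_gold ≈ 6.791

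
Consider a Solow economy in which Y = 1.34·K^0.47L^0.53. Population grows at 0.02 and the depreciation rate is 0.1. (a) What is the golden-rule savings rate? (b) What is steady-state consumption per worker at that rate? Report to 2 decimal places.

(a) s_gold = 0.47; (b) c_gold ≈ 3.09

Break-even investment rate: n + δ = 0.02 + 0.1 = 0.12.
For Cobb-Douglas, s_gold equals capital's share: s_gold = 0.47.
Setting f'(k) = n+δ gives 0.47·1.34·k^(0.47−1) = 0.12, hence k_gold = (0.47·1.34/0.12)^(1/0.53) ≈ 22.8313.
y_gold = 1.34·22.8313^0.47 ≈ 5.8293; c_gold = (1−0.47)·y_gold ≈ 3.0895.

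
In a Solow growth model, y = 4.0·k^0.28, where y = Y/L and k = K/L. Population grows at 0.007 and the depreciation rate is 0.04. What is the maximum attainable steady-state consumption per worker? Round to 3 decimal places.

The effective depreciation rate is n + δ = 0.007 + 0.04 = 0.047.
At the golden rule the marginal product of capital equals n+δ: 0.28·4.0·k^(0.28−1) = 0.047. Solving, k_gold = (0.28·4.0/0.047)^(1/0.72) ≈ 81.7837.
y_gold = 4.0·81.7837^0.28 ≈ 13.7280.
c_gold = y_gold − (n+δ)·k_gold = 13.7280 − 0.047·81.7837 ≈ 9.8841.

c_gold ≈ 9.884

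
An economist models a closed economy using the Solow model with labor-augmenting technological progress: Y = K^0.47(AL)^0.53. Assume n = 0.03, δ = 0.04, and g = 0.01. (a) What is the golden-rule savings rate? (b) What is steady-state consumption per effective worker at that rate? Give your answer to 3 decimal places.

n + g + δ = 0.03 + 0.01 + 0.04 = 0.08.
For Cobb-Douglas, s_gold equals capital's share: s_gold = 0.47.
At the golden rule the marginal product of capital equals n+g+δ: 0.47·k^(0.47−1) = 0.08. Solving, k_gold = (0.47/0.08)^(1/0.53) ≈ 28.2461.
y_gold = 28.2461^0.47 ≈ 4.8078; c_gold = (1−0.47)·y_gold ≈ 2.5482.

(a) s_gold = 0.470; (b) c_gold ≈ 2.548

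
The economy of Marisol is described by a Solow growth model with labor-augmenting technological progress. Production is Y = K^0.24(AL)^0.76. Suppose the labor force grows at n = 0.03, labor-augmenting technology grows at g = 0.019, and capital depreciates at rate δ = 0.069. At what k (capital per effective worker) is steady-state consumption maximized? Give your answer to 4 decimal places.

k_gold ≈ 2.5451

Capital per effective worker breaks even when investment replaces (n + g + δ)·k; here n + g + δ = 0.118.
Maximizing c = f(k) − (n+g+δ)·k gives f'(k) = n+g+δ, i.e. 0.24·k^(0.24−1) = 0.118, so k_gold = (0.24/0.118)^(1/0.76) ≈ 2.5451.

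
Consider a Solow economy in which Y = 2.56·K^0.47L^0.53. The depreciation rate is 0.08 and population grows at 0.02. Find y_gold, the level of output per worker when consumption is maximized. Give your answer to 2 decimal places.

The effective depreciation rate is n + δ = 0.02 + 0.08 = 0.1.
Setting f'(k) = n+δ gives 0.47·2.56·k^(0.47−1) = 0.1, hence k_gold = (0.47·2.56/0.1)^(1/0.53) ≈ 109.2379.
Output: y_gold = 2.56·k_gold^0.47 = 2.56·109.2379^0.47 ≈ 23.2421.

y_gold ≈ 23.24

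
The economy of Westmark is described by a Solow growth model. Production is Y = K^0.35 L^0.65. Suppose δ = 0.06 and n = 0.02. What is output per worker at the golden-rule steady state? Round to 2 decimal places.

The effective depreciation rate is n + δ = 0.02 + 0.06 = 0.08.
Golden rule sets MPK = n+δ: 0.35·k^(0.35−1) = 0.08, so k_gold = (0.35/0.08)^(1/0.65) ≈ 9.6855.
Output: y_gold = k_gold^0.35 = 9.6855^0.35 ≈ 2.2138.

y_gold ≈ 2.21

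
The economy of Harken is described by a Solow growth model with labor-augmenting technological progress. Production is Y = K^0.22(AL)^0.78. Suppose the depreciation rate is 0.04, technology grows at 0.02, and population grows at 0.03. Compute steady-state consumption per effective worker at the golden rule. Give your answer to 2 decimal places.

c_gold ≈ 1.00

n + g + δ = 0.03 + 0.02 + 0.04 = 0.09.
Setting f'(k) = n+g+δ gives 0.22·k^(0.22−1) = 0.09, hence k_gold = (0.22/0.09)^(1/0.78) ≈ 3.1453.
y_gold = 3.1453^0.22 ≈ 1.2867.
c_gold = y_gold − (n+g+δ)·k_gold = 1.2867 − 0.09·3.1453 ≈ 1.0036.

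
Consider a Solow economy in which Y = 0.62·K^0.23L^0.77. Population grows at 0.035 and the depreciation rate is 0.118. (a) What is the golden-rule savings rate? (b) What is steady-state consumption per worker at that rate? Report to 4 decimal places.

Break-even investment rate: n + δ = 0.035 + 0.118 = 0.153.
For Cobb-Douglas, s_gold equals capital's share: s_gold = 0.23.
At the golden rule the marginal product of capital equals n+δ: 0.23·0.62·k^(0.23−1) = 0.153. Solving, k_gold = (0.23·0.62/0.153)^(1/0.77) ≈ 0.9126.
y_gold = 0.62·0.9126^0.23 ≈ 0.6071; c_gold = (1−0.23)·y_gold ≈ 0.4675.

(a) s_gold = 0.2300; (b) c_gold ≈ 0.4675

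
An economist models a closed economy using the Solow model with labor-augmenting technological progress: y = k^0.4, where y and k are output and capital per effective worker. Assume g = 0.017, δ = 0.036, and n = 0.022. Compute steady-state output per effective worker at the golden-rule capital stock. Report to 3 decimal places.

y_gold ≈ 3.053

The effective depreciation rate is n + g + δ = 0.022 + 0.017 + 0.036 = 0.075.
Setting f'(k) = n+g+δ gives 0.4·k^(0.4−1) = 0.075, hence k_gold = (0.4/0.075)^(1/0.6) ≈ 16.2804.
Output: y_gold = k_gold^0.4 = 16.2804^0.4 ≈ 3.0526.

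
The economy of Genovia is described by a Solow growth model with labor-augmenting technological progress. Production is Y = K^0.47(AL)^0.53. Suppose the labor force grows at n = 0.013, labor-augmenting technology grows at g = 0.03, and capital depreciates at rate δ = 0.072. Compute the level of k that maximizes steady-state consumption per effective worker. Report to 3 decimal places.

k_gold ≈ 14.242

The effective depreciation rate is n + g + δ = 0.013 + 0.03 + 0.072 = 0.115.
Golden rule sets MPK = n+g+δ: 0.47·k^(0.47−1) = 0.115, so k_gold = (0.47/0.115)^(1/0.53) ≈ 14.2425.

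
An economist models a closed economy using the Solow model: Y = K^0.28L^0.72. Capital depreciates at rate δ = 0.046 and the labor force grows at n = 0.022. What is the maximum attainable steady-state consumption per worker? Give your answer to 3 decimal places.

c_gold ≈ 1.248

n + δ = 0.022 + 0.046 = 0.068.
Golden rule sets MPK = n+δ: 0.28·k^(0.28−1) = 0.068, so k_gold = (0.28/0.068)^(1/0.72) ≈ 7.1397.
y_gold = 7.1397^0.28 ≈ 1.7339.
c_gold = y_gold − (n+δ)·k_gold = 1.7339 − 0.068·7.1397 ≈ 1.2484.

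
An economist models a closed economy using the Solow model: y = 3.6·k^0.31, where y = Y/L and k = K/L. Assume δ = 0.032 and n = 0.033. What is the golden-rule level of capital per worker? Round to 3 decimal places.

Break-even investment rate: n + δ = 0.033 + 0.032 = 0.065.
Setting f'(k) = n+δ gives 0.31·3.6·k^(0.31−1) = 0.065, hence k_gold = (0.31·3.6/0.065)^(1/0.69) ≈ 61.5877.

k_gold ≈ 61.588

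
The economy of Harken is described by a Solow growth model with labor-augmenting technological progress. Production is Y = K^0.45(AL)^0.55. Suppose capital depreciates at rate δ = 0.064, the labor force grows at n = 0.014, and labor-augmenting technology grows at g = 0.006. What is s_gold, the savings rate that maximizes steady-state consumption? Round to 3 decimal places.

Break-even investment rate: n + g + δ = 0.014 + 0.006 + 0.064 = 0.084.
At the golden rule MPK = n+g+δ, and in any Cobb-Douglas steady state s = (n+g+δ)·k/y = MPK·k/y = capital's share 0.45.

s_gold = 0.450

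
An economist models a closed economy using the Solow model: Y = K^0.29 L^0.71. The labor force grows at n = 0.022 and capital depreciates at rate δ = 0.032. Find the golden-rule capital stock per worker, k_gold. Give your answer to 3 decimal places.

Break-even investment rate: n + δ = 0.022 + 0.032 = 0.054.
Golden rule sets MPK = n+δ: 0.29·k^(0.29−1) = 0.054, so k_gold = (0.29/0.054)^(1/0.71) ≈ 10.6703.

k_gold ≈ 10.670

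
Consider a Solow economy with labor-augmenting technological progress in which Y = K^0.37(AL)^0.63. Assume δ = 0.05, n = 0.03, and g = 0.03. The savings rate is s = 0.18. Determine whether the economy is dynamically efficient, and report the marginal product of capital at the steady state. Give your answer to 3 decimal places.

dynamically efficient; MPK ≈ 0.226

n + g + δ = 0.03 + 0.03 + 0.05 = 0.11.
Steady-state k*: s·k^0.37 = 0.11·k gives k* = (0.18/0.11)^(1/0.63) ≈ 2.1852.
MPK = 0.37·2.1852^(-0.63) ≈ 0.2261.
MPK > n+g+δ = 0.11, so the economy is dynamically efficient (under-saving).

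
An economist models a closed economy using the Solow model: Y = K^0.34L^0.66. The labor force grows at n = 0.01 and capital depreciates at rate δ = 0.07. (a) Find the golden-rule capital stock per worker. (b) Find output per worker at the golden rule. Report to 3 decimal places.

(a) k_gold ≈ 8.956; (b) y_gold ≈ 2.107

n + δ = 0.01 + 0.07 = 0.08.
At the golden rule the marginal product of capital equals n+δ: 0.34·k^(0.34−1) = 0.08. Solving, k_gold = (0.34/0.08)^(1/0.66) ≈ 8.9558.
y_gold = 8.9558^0.34 ≈ 2.1072.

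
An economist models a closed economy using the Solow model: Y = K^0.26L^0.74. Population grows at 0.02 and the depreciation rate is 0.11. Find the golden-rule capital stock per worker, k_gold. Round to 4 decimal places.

n + δ = 0.02 + 0.11 = 0.13.
Golden rule sets MPK = n+δ: 0.26·k^(0.26−1) = 0.13, so k_gold = (0.26/0.13)^(1/0.74) ≈ 2.5515.

k_gold ≈ 2.5515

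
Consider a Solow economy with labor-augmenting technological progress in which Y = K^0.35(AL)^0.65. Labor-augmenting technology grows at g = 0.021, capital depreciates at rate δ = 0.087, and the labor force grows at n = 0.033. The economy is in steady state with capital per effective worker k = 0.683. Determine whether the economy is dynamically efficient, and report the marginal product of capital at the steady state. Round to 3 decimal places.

dynamically efficient; MPK ≈ 0.448

Capital per effective worker breaks even when investment replaces (n + g + δ)·k; here n + g + δ = 0.141.
MPK = 0.35·k^(0.35−1) = 0.35·0.683^(-0.65) ≈ 0.4484.
MPK > 0.141, so the economy is dynamically efficient (under-saving).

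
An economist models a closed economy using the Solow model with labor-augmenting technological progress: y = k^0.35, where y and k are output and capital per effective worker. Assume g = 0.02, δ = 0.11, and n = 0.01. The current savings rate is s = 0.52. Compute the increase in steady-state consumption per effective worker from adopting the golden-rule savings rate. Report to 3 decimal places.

Δc ≈ 0.092

n + g + δ = 0.01 + 0.02 + 0.11 = 0.14.
Current steady state (s = 0.52): k* = (0.52/0.14)^(1/0.65) ≈ 7.5289, y* = 7.5289^0.35 ≈ 2.0270, c* = (1−0.52)·2.0270 ≈ 0.9730.
Setting f'(k) = n+g+δ gives 0.35·k^(0.35−1) = 0.14, hence k_gold = (0.35/0.14)^(1/0.65) ≈ 4.0946.
y_gold = 4.0946^0.35 ≈ 1.6379, c_gold = y_gold − 0.14·k_gold ≈ 1.0646.
Gain: Δc = 1.0646 − 0.9730 ≈ 0.0916.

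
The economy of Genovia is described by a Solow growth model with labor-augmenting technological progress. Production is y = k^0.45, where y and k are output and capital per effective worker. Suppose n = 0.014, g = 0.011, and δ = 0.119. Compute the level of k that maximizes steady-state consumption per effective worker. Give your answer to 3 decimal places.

The effective depreciation rate is n + g + δ = 0.014 + 0.011 + 0.119 = 0.144.
At the golden rule the marginal product of capital equals n+g+δ: 0.45·k^(0.45−1) = 0.144. Solving, k_gold = (0.45/0.144)^(1/0.55) ≈ 7.9383.

k_gold ≈ 7.938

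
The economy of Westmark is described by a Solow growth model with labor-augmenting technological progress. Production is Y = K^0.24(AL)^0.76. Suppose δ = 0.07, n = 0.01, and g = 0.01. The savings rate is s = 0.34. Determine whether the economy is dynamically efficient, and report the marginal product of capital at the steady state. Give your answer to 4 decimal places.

dynamically inefficient; MPK ≈ 0.0635

The effective depreciation rate is n + g + δ = 0.01 + 0.01 + 0.07 = 0.09.
Steady-state k*: s·k^0.24 = 0.09·k gives k* = (0.34/0.09)^(1/0.76) ≈ 5.7481.
MPK = 0.24·5.7481^(-0.76) ≈ 0.0635.
MPK < n+g+δ = 0.09, so the economy is dynamically inefficient (over-saving).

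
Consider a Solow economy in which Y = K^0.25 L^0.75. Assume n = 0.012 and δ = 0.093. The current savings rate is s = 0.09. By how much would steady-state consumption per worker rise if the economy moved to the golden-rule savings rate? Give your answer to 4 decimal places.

Δc ≈ 0.1371

n + δ = 0.012 + 0.093 = 0.105.
Current steady state (s = 0.09): k* = (0.09/0.105)^(1/0.75) ≈ 0.8142, y* = 0.8142^0.25 ≈ 0.9499, c* = (1−0.09)·0.9499 ≈ 0.8644.
Maximizing c = f(k) − (n+δ)·k gives f'(k) = n+δ, i.e. 0.25·k^(0.25−1) = 0.105, so k_gold = (0.25/0.105)^(1/0.75) ≈ 3.1793.
y_gold = 3.1793^0.25 ≈ 1.3353, c_gold = y_gold − 0.105·k_gold ≈ 1.0015.
Gain: Δc = 1.0015 − 0.8644 ≈ 0.1371.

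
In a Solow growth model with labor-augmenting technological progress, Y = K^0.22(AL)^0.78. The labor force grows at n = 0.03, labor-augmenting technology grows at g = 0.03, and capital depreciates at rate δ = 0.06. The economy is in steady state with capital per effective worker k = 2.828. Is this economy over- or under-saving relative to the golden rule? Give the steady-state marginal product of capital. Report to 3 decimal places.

Break-even investment rate: n + g + δ = 0.03 + 0.03 + 0.06 = 0.12.
MPK = 0.22·k^(0.22−1) = 0.22·2.828^(-0.78) ≈ 0.0978.
MPK < 0.12, so the economy is dynamically inefficient (over-saving).

over-saving; MPK ≈ 0.098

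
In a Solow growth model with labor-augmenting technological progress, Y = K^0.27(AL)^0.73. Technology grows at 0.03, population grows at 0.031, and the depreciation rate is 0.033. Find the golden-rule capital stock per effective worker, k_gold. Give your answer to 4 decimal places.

n + g + δ = 0.031 + 0.03 + 0.033 = 0.094.
Maximizing c = f(k) − (n+g+δ)·k gives f'(k) = n+g+δ, i.e. 0.27·k^(0.27−1) = 0.094, so k_gold = (0.27/0.094)^(1/0.73) ≈ 4.2435.

k_gold ≈ 4.2435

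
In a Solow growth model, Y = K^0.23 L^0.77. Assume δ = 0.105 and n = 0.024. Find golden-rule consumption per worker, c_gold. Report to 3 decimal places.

Capital per worker breaks even when investment replaces (n + δ)·k; here n + δ = 0.129.
Maximizing c = f(k) − (n+δ)·k gives f'(k) = n+δ, i.e. 0.23·k^(0.23−1) = 0.129, so k_gold = (0.23/0.129)^(1/0.77) ≈ 2.1191.
y_gold = 2.1191^0.23 ≈ 1.1885.
c_gold = y_gold − (n+δ)·k_gold = 1.1885 − 0.129·2.1191 ≈ 0.9152.

c_gold ≈ 0.915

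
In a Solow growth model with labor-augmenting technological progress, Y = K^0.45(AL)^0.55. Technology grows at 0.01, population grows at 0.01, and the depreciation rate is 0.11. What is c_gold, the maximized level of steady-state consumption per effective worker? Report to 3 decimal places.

Capital per effective worker breaks even when investment replaces (n + g + δ)·k; here n + g + δ = 0.13.
Setting f'(k) = n+g+δ gives 0.45·k^(0.45−1) = 0.13, hence k_gold = (0.45/0.13)^(1/0.55) ≈ 9.5607.
y_gold = 9.5607^0.45 ≈ 2.7620.
c_gold = y_gold − (n+g+δ)·k_gold = 2.7620 − 0.13·9.5607 ≈ 1.5191.

c_gold ≈ 1.519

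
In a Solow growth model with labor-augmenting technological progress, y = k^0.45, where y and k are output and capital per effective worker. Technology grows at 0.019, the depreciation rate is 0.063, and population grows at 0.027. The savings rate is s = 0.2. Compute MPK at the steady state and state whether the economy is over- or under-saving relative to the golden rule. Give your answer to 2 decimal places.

The effective depreciation rate is n + g + δ = 0.027 + 0.019 + 0.063 = 0.109.
Steady-state k*: s·k^0.45 = 0.109·k gives k* = (0.2/0.109)^(1/0.55) ≈ 3.0149.
MPK = 0.45·3.0149^(-0.55) ≈ 0.2452.
MPK > n+g+δ = 0.109, so the economy is dynamically efficient (under-saving).

under-saving; MPK ≈ 0.25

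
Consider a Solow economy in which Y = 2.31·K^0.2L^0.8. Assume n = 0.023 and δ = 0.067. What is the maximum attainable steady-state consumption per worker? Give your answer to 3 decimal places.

The effective depreciation rate is n + δ = 0.023 + 0.067 = 0.09.
Maximizing c = f(k) − (n+δ)·k gives f'(k) = n+δ, i.e. 0.2·2.31·k^(0.2−1) = 0.09, so k_gold = (0.2·2.31/0.09)^(1/0.8) ≈ 7.7268.
y_gold = 2.31·7.7268^0.2 ≈ 3.4771.
c_gold = y_gold − (n+δ)·k_gold = 3.4771 − 0.09·7.7268 ≈ 2.7816.

c_gold ≈ 2.782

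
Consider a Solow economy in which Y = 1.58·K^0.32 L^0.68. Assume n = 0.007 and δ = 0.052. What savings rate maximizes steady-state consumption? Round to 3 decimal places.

n + δ = 0.007 + 0.052 = 0.059.
At the golden rule MPK = n+δ, and in any Cobb-Douglas steady state s = (n+δ)·k/y = MPK·k/y = capital's share 0.32.

s_gold = 0.320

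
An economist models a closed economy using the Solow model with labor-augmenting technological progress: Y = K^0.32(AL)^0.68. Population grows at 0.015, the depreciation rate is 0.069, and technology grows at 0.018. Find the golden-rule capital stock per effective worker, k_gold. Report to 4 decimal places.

The effective depreciation rate is n + g + δ = 0.015 + 0.018 + 0.069 = 0.102.
Setting f'(k) = n+g+δ gives 0.32·k^(0.32−1) = 0.102, hence k_gold = (0.32/0.102)^(1/0.68) ≈ 5.3730.

k_gold ≈ 5.3730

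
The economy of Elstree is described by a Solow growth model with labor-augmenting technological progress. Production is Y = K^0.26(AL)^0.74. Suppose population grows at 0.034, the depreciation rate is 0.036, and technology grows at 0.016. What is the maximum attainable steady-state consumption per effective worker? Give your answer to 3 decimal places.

Capital per effective worker breaks even when investment replaces (n + g + δ)·k; here n + g + δ = 0.086.
Maximizing c = f(k) − (n+g+δ)·k gives f'(k) = n+g+δ, i.e. 0.26·k^(0.26−1) = 0.086, so k_gold = (0.26/0.086)^(1/0.74) ≈ 4.4595.
y_gold = 4.4595^0.26 ≈ 1.4751.
c_gold = y_gold − (n+g+δ)·k_gold = 1.4751 − 0.086·4.4595 ≈ 1.0916.

c_gold ≈ 1.092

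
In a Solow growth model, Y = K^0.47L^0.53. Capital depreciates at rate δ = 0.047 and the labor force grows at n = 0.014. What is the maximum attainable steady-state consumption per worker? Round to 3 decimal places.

Capital per worker breaks even when investment replaces (n + δ)·k; here n + δ = 0.061.
Setting f'(k) = n+δ gives 0.47·k^(0.47−1) = 0.061, hence k_gold = (0.47/0.061)^(1/0.53) ≈ 47.1137.
y_gold = 47.1137^0.47 ≈ 6.1148.
c_gold = y_gold − (n+δ)·k_gold = 6.1148 − 0.061·47.1137 ≈ 3.2408.

c_gold ≈ 3.241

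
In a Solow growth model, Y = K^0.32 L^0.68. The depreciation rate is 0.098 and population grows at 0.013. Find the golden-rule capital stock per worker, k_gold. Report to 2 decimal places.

n + δ = 0.013 + 0.098 = 0.111.
Maximizing c = f(k) − (n+δ)·k gives f'(k) = n+δ, i.e. 0.32·k^(0.32−1) = 0.111, so k_gold = (0.32/0.111)^(1/0.68) ≈ 4.7448.

k_gold ≈ 4.74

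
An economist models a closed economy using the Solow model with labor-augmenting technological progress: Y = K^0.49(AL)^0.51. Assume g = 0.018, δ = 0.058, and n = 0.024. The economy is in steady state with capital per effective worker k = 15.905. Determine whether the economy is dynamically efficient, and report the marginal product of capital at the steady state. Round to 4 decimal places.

dynamically efficient; MPK ≈ 0.1195

The effective depreciation rate is n + g + δ = 0.024 + 0.018 + 0.058 = 0.1.
MPK = 0.49·k^(0.49−1) = 0.49·15.905^(-0.51) ≈ 0.1195.
MPK > 0.1, so the economy is dynamically efficient (under-saving).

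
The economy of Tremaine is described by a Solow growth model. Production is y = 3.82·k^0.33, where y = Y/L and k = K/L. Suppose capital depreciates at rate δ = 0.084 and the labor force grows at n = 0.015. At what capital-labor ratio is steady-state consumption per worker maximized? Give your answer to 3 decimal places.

n + δ = 0.015 + 0.084 = 0.099.
At the golden rule the marginal product of capital equals n+δ: 0.33·3.82·k^(0.33−1) = 0.099. Solving, k_gold = (0.33·3.82/0.099)^(1/0.67) ≈ 44.5828.

k_gold ≈ 44.583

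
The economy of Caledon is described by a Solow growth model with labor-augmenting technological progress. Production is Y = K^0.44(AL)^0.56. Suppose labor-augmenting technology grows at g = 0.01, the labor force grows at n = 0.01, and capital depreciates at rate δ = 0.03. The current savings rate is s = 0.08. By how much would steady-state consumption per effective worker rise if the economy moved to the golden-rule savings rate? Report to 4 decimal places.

The effective depreciation rate is n + g + δ = 0.01 + 0.01 + 0.03 = 0.05.
Current steady state (s = 0.08): k* = (0.08/0.05)^(1/0.56) ≈ 2.3147, y* = 2.3147^0.44 ≈ 1.4467, c* = (1−0.08)·1.4467 ≈ 1.3310.
Maximizing c = f(k) − (n+g+δ)·k gives f'(k) = n+g+δ, i.e. 0.44·k^(0.44−1) = 0.05, so k_gold = (0.44/0.05)^(1/0.56) ≈ 48.5933.
y_gold = 48.5933^0.44 ≈ 5.5220, c_gold = y_gold − 0.05·k_gold ≈ 3.0923.
Gain: Δc = 3.0923 − 1.3310 ≈ 1.7613.

Δc ≈ 1.7613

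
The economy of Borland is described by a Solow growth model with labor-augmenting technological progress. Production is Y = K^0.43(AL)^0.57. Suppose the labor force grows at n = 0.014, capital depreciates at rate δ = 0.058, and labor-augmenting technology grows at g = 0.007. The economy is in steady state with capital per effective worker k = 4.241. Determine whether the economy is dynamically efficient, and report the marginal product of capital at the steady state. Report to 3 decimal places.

The effective depreciation rate is n + g + δ = 0.014 + 0.007 + 0.058 = 0.079.
MPK = 0.43·k^(0.43−1) = 0.43·4.241^(-0.57) ≈ 0.1887.
MPK > 0.079, so the economy is dynamically efficient (under-saving).

dynamically efficient; MPK ≈ 0.189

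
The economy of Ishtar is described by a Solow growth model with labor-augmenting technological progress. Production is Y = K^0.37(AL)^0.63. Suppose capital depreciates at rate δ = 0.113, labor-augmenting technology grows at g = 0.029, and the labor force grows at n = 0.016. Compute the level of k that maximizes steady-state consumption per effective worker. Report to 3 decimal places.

k_gold ≈ 3.860

n + g + δ = 0.016 + 0.029 + 0.113 = 0.158.
At the golden rule the marginal product of capital equals n+g+δ: 0.37·k^(0.37−1) = 0.158. Solving, k_gold = (0.37/0.158)^(1/0.63) ≈ 3.8599.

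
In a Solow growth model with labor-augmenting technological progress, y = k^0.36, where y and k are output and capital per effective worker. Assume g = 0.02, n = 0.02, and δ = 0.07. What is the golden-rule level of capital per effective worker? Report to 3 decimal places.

k_gold ≈ 6.376

n + g + δ = 0.02 + 0.02 + 0.07 = 0.11.
At the golden rule the marginal product of capital equals n+g+δ: 0.36·k^(0.36−1) = 0.11. Solving, k_gold = (0.36/0.11)^(1/0.64) ≈ 6.3760.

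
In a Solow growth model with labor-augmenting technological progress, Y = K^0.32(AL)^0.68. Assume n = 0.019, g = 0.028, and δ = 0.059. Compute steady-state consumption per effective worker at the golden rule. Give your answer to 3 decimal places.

c_gold ≈ 1.144

The effective depreciation rate is n + g + δ = 0.019 + 0.028 + 0.059 = 0.106.
Maximizing c = f(k) − (n+g+δ)·k gives f'(k) = n+g+δ, i.e. 0.32·k^(0.32−1) = 0.106, so k_gold = (0.32/0.106)^(1/0.68) ≈ 5.0775.
y_gold = 5.0775^0.32 ≈ 1.6819.
c_gold = y_gold − (n+g+δ)·k_gold = 1.6819 − 0.106·5.0775 ≈ 1.1437.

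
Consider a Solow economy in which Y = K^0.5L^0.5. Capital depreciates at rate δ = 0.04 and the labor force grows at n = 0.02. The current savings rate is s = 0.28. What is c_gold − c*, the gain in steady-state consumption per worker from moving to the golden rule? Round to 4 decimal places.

Δc ≈ 0.8067

The effective depreciation rate is n + δ = 0.02 + 0.04 = 0.06.
Current steady state (s = 0.28): k* = (0.28/0.06)^(1/0.5) ≈ 21.7778, y* = 21.7778^0.5 ≈ 4.6667, c* = (1−0.28)·4.6667 ≈ 3.3600.
At the golden rule the marginal product of capital equals n+δ: 0.5·k^(0.5−1) = 0.06. Solving, k_gold = (0.5/0.06)^(1/0.5) ≈ 69.4444.
y_gold = 69.4444^0.5 ≈ 8.3333, c_gold = y_gold − 0.06·k_gold ≈ 4.1667.
Gain: Δc = 4.1667 − 3.3600 ≈ 0.8067.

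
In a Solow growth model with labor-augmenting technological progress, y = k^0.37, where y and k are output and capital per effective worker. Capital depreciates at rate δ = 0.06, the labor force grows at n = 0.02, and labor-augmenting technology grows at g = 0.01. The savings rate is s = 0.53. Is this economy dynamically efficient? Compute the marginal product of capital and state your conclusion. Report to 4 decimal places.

Break-even investment rate: n + g + δ = 0.02 + 0.01 + 0.06 = 0.09.
Steady-state k*: s·k^0.37 = 0.09·k gives k* = (0.53/0.09)^(1/0.63) ≈ 16.6830.
MPK = 0.37·16.6830^(-0.63) ≈ 0.0628.
MPK < n+g+δ = 0.09, so the economy is dynamically inefficient (over-saving).

dynamically inefficient; MPK ≈ 0.0628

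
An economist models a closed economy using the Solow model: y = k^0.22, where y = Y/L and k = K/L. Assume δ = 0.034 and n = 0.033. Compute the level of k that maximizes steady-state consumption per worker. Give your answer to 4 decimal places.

k_gold ≈ 4.5918

Capital per worker breaks even when investment replaces (n + δ)·k; here n + δ = 0.067.
Maximizing c = f(k) − (n+δ)·k gives f'(k) = n+δ, i.e. 0.22·k^(0.22−1) = 0.067, so k_gold = (0.22/0.067)^(1/0.78) ≈ 4.5918.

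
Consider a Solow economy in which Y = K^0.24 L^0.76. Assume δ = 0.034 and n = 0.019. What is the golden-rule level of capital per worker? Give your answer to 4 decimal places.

k_gold ≈ 7.2958

The effective depreciation rate is n + δ = 0.019 + 0.034 = 0.053.
At the golden rule the marginal product of capital equals n+δ: 0.24·k^(0.24−1) = 0.053. Solving, k_gold = (0.24/0.053)^(1/0.76) ≈ 7.2958.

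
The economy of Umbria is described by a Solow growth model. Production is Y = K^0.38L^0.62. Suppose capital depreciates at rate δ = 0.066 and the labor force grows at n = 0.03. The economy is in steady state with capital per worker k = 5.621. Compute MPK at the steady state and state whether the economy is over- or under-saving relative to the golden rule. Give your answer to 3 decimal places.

under-saving; MPK ≈ 0.130

The effective depreciation rate is n + δ = 0.03 + 0.066 = 0.096.
MPK = 0.38·k^(0.38−1) = 0.38·5.621^(-0.62) ≈ 0.1303.
MPK > 0.096, so the economy is dynamically efficient (under-saving).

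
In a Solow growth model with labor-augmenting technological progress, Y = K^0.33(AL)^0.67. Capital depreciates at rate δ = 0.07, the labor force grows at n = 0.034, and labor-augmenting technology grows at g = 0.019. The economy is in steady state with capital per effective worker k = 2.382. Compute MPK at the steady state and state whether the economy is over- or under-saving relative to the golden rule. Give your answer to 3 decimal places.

Capital per effective worker breaks even when investment replaces (n + g + δ)·k; here n + g + δ = 0.123.
MPK = 0.33·k^(0.33−1) = 0.33·2.382^(-0.67) ≈ 0.1845.
MPK > 0.123, so the economy is dynamically efficient (under-saving).

under-saving; MPK ≈ 0.184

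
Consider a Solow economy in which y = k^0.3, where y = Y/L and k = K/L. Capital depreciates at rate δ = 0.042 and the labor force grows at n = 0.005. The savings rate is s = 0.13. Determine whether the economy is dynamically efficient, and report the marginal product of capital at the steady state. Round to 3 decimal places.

Capital per worker breaks even when investment replaces (n + δ)·k; here n + δ = 0.047.
Steady-state k*: s·k^0.3 = 0.047·k gives k* = (0.13/0.047)^(1/0.7) ≈ 4.2777.
MPK = 0.3·4.2777^(-0.7) ≈ 0.1085.
MPK > n+δ = 0.047, so the economy is dynamically efficient (under-saving).

dynamically efficient; MPK ≈ 0.108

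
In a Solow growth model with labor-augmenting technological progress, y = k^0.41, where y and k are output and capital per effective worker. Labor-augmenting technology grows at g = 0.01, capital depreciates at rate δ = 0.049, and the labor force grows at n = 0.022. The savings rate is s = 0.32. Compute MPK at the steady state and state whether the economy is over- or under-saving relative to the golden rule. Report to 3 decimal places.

n + g + δ = 0.022 + 0.01 + 0.049 = 0.081.
Steady-state k*: s·k^0.41 = 0.081·k gives k* = (0.32/0.081)^(1/0.59) ≈ 10.2635.
MPK = 0.41·10.2635^(-0.59) ≈ 0.1038.
MPK > n+g+δ = 0.081, so the economy is dynamically efficient (under-saving).

under-saving; MPK ≈ 0.104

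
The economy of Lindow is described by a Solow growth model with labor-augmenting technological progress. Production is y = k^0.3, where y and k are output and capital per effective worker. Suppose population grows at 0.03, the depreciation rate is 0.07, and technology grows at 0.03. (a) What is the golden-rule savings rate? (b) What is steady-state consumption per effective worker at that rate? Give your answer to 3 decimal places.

(a) s_gold = 0.300; (b) c_gold ≈ 1.002

Capital per effective worker breaks even when investment replaces (n + g + δ)·k; here n + g + δ = 0.13.
For Cobb-Douglas, s_gold equals capital's share: s_gold = 0.3.
Maximizing c = f(k) − (n+g+δ)·k gives f'(k) = n+g+δ, i.e. 0.3·k^(0.3−1) = 0.13, so k_gold = (0.3/0.13)^(1/0.7) ≈ 3.3024.
y_gold = 3.3024^0.3 ≈ 1.4310; c_gold = (1−0.3)·y_gold ≈ 1.0017.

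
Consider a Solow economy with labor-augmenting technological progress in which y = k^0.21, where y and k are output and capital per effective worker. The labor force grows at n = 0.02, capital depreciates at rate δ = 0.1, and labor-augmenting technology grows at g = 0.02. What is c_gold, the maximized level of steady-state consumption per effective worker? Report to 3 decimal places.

Break-even investment rate: n + g + δ = 0.02 + 0.02 + 0.1 = 0.14.
At the golden rule the marginal product of capital equals n+g+δ: 0.21·k^(0.21−1) = 0.14. Solving, k_gold = (0.21/0.14)^(1/0.79) ≈ 1.6707.
y_gold = 1.6707^0.21 ≈ 1.1138.
c_gold = y_gold − (n+g+δ)·k_gold = 1.1138 − 0.14·1.6707 ≈ 0.8799.

c_gold ≈ 0.880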